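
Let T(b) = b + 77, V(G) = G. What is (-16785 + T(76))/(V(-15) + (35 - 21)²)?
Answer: -16632/181 ≈ -91.890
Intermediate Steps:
T(b) = 77 + b
(-16785 + T(76))/(V(-15) + (35 - 21)²) = (-16785 + (77 + 76))/(-15 + (35 - 21)²) = (-16785 + 153)/(-15 + 14²) = -16632/(-15 + 196) = -16632/181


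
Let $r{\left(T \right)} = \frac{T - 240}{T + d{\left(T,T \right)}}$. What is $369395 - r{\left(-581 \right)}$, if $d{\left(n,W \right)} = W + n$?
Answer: $\frac{643854664}{1743} \approx 3.6939 \cdot 10^{5}$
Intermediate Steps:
$r{\left(T \right)} = \frac{-240 + T}{3 T}$ ($r{\left(T \right)} = \frac{T - 240}{T + \left(T + T\right)} = \frac{-240 + T}{T + 2 T} = \frac{-240 + T}{3 T}$)
$369395 - r{\left(-581 \right)} = 369395 - \frac{-240 - 581}{3 \left(-581\right)} = 369395 - \frac{1}{3} \left(- \frac{1}{581}\right) \left(-821\right) = 369395 - \frac{821}{1743} = \frac{643854664}{1743}$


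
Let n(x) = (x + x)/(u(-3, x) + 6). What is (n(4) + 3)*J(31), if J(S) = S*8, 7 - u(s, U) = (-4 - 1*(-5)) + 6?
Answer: 3224/3 ≈ 1074.7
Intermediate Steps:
u(s, U) = 0 (u(s, U) = 7 - ((-4 - 1*(-5)) + 6) = 7 - ((-4 + 5) + 6) = 7 - (1 + 6) = 7 - 1*7 = 7 - 7 = 0)
J(S) = 8*S
n(x) = x/3 (n(x) = (x + x)/(0 + 6) = (2*x)/6 = (2*x)*(1/6) = x/3)
(n(4) + 3)*J(31) = ((1/3)*4 + 3)*(8*31) = (4/3 + 3)*248 = (13/3)*248 = 3224/3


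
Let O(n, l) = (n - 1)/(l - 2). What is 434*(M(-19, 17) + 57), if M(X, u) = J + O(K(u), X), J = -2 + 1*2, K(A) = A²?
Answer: 18786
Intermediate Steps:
O(n, l) = (-1 + n)/(-2 + l)
J = 0 (J = -2 + 2 = 0)
M(X, u) = (-1 + u²)/(-2 + X) (M(X, u) = 0 + (-1 + u²)/(-2 + X) = (-1 + u²)/(-2 + X))
434*(M(-19, 17) + 57) = 434*((-1 + 17²)/(-2 - 19) + 57) = 434*((-1 + 289)/(-21) + 57) = 434*(-1/21*288 + 57) = 434*(-96/7 + 57) = 434*(303/7) = 18786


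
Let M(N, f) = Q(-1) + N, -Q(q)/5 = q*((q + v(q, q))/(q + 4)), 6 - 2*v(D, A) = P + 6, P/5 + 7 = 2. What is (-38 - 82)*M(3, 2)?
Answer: -2660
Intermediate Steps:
P = -25 (P = -35 + 5*2 = -35 + 10 = -25)
v(D, A) = 25/2 (v(D, A) = 3 - (-25 + 6)/2 = 3 - ½*(-19) = 3 + 19/2 = 25/2)
Q(q) = -5*q*(25/2 + q)/(4 + q) (Q(q) = -5*q*(q + 25/2)/(q + 4) = -5*q*(25/2 + q)/(4 + q))
M(N, f) = 115/6 + N (M(N, f) = -5*(-1)*(25 + 2*(-1))/(8 + 2*(-1)) + N = -5*(-1)*(25 - 2)/(8 - 2) + N = -5*(-1)*23/6 + N = -5*(-1)*⅙*23 + N = 115/6 + N)
(-38 - 82)*M(3, 2) = (-38 - 82)*(115/6 + 3) = -120*133/6 = -2660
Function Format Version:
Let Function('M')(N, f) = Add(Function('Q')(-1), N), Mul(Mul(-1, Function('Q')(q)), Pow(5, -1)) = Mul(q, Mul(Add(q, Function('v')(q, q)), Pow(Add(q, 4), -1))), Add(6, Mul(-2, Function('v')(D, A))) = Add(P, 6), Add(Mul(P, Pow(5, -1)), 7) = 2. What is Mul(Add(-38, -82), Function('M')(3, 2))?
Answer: -2660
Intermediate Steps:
P = -25 (P = Add(-35, Mul(5, 2)) = Add(-35, 10) = -25)
Function('v')(D, A) = Rational(25, 2) (Function('v')(D, A) = Add(3, Mul(Rational(-1, 2), Add(-25, 6))) = Add(3, Mul(Rational(-1, 2), -19)) = Add(3, Rational(19, 2)) = Rational(25, 2))
Function('Q')(q) = Mul(-5, q, Pow(Add(4, q), -1), Add(Rational(25, 2), q)) (Function('Q')(q) = Mul(-5, Mul(q, Mul(Add(q, Rational(25, 2)), Pow(Add(q, 4), -1)))) = Mul(-5, Mul(q, Mul(Add(Rational(25, 2), q), Pow(Add(4, q), -1)))) = Mul(-5, Mul(q, Mul(Pow(Add(4, q), -1), Add(Rational(25, 2), q)))) = Mul(-5, Mul(q, Pow(Add(4, q), -1), Add(Rational(25, 2), q))) = Mul(-5, q, Pow(Add(4, q), -1), Add(Rational(25, 2), q)))
Function('M')(N, f) = Add(Rational(115, 6), N) (Function('M')(N, f) = Add(Mul(-5, -1, Pow(Add(8, Mul(2, -1)), -1), Add(25, Mul(2, -1))), N) = Add(Mul(-5, -1, Pow(Add(8, -2), -1), Add(25, -2)), N) = Add(Mul(-5, -1, Pow(6, -1), 23), N) = Add(Mul(-5, -1, Rational(1, 6), 23), N) = Add(Rational(115, 6), N))
Mul(Add(-38, -82), Function('M')(3, 2)) = Mul(Add(-38, -82), Add(Rational(115, 6), 3)) = Mul(-120, Rational(133, 6)) = -2660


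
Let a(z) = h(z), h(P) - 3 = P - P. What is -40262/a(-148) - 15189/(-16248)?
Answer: -218043803/16248 ≈ -13420.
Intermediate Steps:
h(P) = 3 (h(P) = 3 + (P - P) = 3 + 0 = 3)
a(z) = 3
-40262/a(-148) - 15189/(-16248) = -40262/3 - 15189/(-16248) = -40262*⅓ - 15189*(-1/16248) = -40262/3 + 5063/5416 = -218043803/16248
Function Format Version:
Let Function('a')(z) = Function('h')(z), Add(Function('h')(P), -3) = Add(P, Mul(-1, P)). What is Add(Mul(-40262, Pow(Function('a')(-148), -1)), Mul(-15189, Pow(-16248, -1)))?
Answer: Rational(-218043803, 16248) ≈ -13420.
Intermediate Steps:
Function('h')(P) = 3 (Function('h')(P) = Add(3, Add(P, Mul(-1, P))) = Add(3, 0) = 3)
Function('a')(z) = 3
Add(Mul(-40262, Pow(Function('a')(-148), -1)), Mul(-15189, Pow(-16248, -1))) = Add(Mul(-40262, Pow(3, -1)), Mul(-15189, Pow(-16248, -1))) = Add(Mul(-40262, Rational(1, 3)), Mul(-15189, Rational(-1, 16248))) = Add(Rational(-40262, 3), Rational(5063, 5416)) = Rational(-218043803, 16248)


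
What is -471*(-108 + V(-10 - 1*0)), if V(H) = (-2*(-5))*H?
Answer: 97968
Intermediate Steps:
V(H) = 10*H
-471*(-108 + V(-10 - 1*0)) = -471*(-108 + 10*(-10 - 1*0)) = -471*(-108 + 10*(-10 + 0)) = -471*(-108 + 10*(-10)) = -471*(-108 - 100) = -471*(-208) = 97968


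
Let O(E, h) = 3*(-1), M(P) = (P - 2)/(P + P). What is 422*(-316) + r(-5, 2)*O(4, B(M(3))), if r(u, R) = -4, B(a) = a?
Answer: -133340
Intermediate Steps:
M(P) = (-2 + P)/(2*P) (M(P) = (-2 + P)/((2*P)) = (-2 + P)*(1/(2*P)) = (-2 + P)/(2*P))
O(E, h) = -3
422*(-316) + r(-5, 2)*O(4, B(M(3))) = 422*(-316) - 4*(-3) = -133352 + 12 = -133340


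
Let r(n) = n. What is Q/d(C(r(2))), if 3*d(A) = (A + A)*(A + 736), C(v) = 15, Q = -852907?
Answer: -852907/7510 ≈ -113.57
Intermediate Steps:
d(A) = 2*A*(736 + A)/3 (d(A) = ((A + A)*(A + 736))/3 = ((2*A)*(736 + A))/3 = (2*A*(736 + A))/3 = 2*A*(736 + A)/3)
Q/d(C(r(2))) = -852907*1/(10*(736 + 15)) = -852907/((2/3)*15*751) = -852907/7510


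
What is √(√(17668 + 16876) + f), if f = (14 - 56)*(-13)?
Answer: √(546 + 4*√2159) ≈ 27.053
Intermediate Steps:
f = 546 (f = -42*(-13) = 546)
√(√(17668 + 16876) + f) = √(√(17668 + 16876) + 546) = √(√34544 + 546) = √(4*√2159 + 546) = √(546 + 4*√2159)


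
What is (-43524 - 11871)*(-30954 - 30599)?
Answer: 3409728435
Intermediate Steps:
(-43524 - 11871)*(-30954 - 30599) = -55395*(-61553) = 3409728435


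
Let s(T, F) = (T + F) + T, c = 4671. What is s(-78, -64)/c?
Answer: -220/4671 ≈ -0.047099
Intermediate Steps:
s(T, F) = F + 2*T (s(T, F) = (F + T) + T = F + 2*T)
s(-78, -64)/c = (-64 + 2*(-78))/4671 = (-64 - 156)*(1/4671) = -220*1/4671 = -220/4671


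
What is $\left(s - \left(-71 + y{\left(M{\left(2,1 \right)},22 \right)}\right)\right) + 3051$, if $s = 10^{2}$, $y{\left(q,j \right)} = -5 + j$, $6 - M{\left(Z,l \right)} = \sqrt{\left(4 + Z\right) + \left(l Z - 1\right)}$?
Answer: $3205$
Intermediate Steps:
$M{\left(Z,l \right)} = 6 - \sqrt{3 + Z + Z l}$ ($M{\left(Z,l \right)} = 6 - \sqrt{\left(4 + Z\right) + \left(l Z - 1\right)} = 6 - \sqrt{\left(4 + Z\right) + \left(Z l - 1\right)} = 6 - \sqrt{\left(4 + Z\right) + \left(-1 + Z l\right)} = 6 - \sqrt{3 + Z + Z l}$)
$s = 100$
$\left(s - \left(-71 + y{\left(M{\left(2,1 \right)},22 \right)}\right)\right) + 3051 = \left(100 + \left(71 - \left(-5 + 22\right)\right)\right) + 3051 = \left(100 + \left(71 - 17\right)\right) + 3051 = \left(100 + 54\right) + 3051 = 154 + 3051 = 3205$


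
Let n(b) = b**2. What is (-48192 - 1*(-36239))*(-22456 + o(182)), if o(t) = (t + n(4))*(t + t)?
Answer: -593060048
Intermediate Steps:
o(t) = 2*t*(16 + t) (o(t) = (t + 4**2)*(t + t) = (t + 16)*(2*t) = (16 + t)*(2*t) = 2*t*(16 + t))
(-48192 - 1*(-36239))*(-22456 + o(182)) = (-48192 - 1*(-36239))*(-22456 + 2*182*(16 + 182)) = (-48192 + 36239)*(-22456 + 2*182*198) = -11953*(-22456 + 72072) = -11953*49616 = -593060048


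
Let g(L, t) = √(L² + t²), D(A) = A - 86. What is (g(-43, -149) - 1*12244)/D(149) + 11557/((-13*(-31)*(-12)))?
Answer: -1536925/7812 + 5*√962/63 ≈ -194.28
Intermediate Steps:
D(A) = -86 + A
(g(-43, -149) - 1*12244)/D(149) + 11557/((-13*(-31)*(-12))) = (√((-43)² + (-149)²) - 1*12244)/(-86 + 149) + 11557/((-13*(-31)*(-12))) = (√(1849 + 22201) - 12244)/63 + 11557/((403*(-12))) = (√24050 - 12244)*(1/63) + 11557/(-4836) = (5*√962 - 12244)*(1/63) + 11557*(-1/4836) = (-12244 + 5*√962)*(1/63) - 889/372 = (-12244/63 + 5*√962/63) - 889/372 = -1536925/7812 + 5*√962/63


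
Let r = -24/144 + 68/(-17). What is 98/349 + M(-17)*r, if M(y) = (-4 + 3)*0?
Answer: 98/349 ≈ 0.28080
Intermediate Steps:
M(y) = 0 (M(y) = -1*0 = 0)
r = -25/6 (r = -24*1/144 + 68*(-1/17) = -⅙ - 4 = -25/6 ≈ -4.1667)
98/349 + M(-17)*r = 98/349 + 0*(-25/6) = 98*(1/349) + 0 = 98/349 + 0 = 98/349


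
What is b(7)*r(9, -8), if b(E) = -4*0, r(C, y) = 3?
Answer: 0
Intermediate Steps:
b(E) = 0
b(7)*r(9, -8) = 0*3 = 0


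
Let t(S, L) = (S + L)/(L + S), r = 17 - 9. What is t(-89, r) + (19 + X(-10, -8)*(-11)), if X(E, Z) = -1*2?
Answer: 42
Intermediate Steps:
X(E, Z) = -2
r = 8
t(S, L) = 1 (t(S, L) = (L + S)/(L + S) = 1)
t(-89, r) + (19 + X(-10, -8)*(-11)) = 1 + (19 - 2*(-11)) = 1 + (19 + 22) = 1 + 41 = 42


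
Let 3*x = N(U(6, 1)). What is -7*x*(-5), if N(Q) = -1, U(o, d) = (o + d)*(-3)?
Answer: -35/3 ≈ -11.667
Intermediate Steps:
U(o, d) = -3*d - 3*o (U(o, d) = (d + o)*(-3) = -3*d - 3*o)
x = -1/3 (x = (1/3)*(-1) = -1/3 ≈ -0.33333)
-7*x*(-5) = -7*(-1/3)*(-5) = (7/3)*(-5) = -35/3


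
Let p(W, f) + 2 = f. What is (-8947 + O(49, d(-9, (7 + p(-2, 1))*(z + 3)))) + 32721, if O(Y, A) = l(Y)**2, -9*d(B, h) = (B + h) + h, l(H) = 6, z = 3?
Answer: 23810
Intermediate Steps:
p(W, f) = -2 + f
d(B, h) = -2*h/9 - B/9 (d(B, h) = -((B + h) + h)/9 = -(B + 2*h)/9 = -2*h/9 - B/9)
O(Y, A) = 36 (O(Y, A) = 6**2 = 36)
(-8947 + O(49, d(-9, (7 + p(-2, 1))*(z + 3)))) + 32721 = (-8947 + 36) + 32721 = -8911 + 32721 = 23810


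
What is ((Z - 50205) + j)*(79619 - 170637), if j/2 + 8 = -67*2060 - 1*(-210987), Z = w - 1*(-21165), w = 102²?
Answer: -11584953076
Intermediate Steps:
w = 10404
Z = 31569 (Z = 10404 - 1*(-21165) = 10404 + 21165 = 31569)
j = 145918 (j = -16 + 2*(-67*2060 - 1*(-210987)) = -16 + 2*(-138020 + 210987) = -16 + 2*72967 = -16 + 145934 = 145918)
((Z - 50205) + j)*(79619 - 170637) = ((31569 - 50205) + 145918)*(79619 - 170637) = (-18636 + 145918)*(-91018) = 127282*(-91018) = -11584953076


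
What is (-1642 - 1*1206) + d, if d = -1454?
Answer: -4302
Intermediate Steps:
(-1642 - 1*1206) + d = (-1642 - 1*1206) - 1454 = (-1642 - 1206) - 1454 = -2848 - 1454 = -4302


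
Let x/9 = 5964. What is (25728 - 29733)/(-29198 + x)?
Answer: -4005/24478 ≈ -0.16362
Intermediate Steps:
x = 53676 (x = 9*5964 = 53676)
(25728 - 29733)/(-29198 + x) = (25728 - 29733)/(-29198 + 53676) = -4005/24478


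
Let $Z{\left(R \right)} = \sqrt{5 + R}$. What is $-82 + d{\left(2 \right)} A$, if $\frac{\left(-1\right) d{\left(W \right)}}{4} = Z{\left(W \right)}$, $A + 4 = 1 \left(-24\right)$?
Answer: $-82 + 112 \sqrt{7} \approx 214.32$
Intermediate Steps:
$A = -28$ ($A = -4 + 1 \left(-24\right) = -4 - 24 = -28$)
$d{\left(W \right)} = - 4 \sqrt{5 + W}$
$-82 + d{\left(2 \right)} A = -82 + - 4 \sqrt{5 + 2} \left(-28\right) = -82 + - 4 \sqrt{7} \left(-28\right) = -82 + 112 \sqrt{7}$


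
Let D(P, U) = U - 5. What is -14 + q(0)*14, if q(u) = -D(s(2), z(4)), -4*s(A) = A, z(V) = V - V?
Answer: 56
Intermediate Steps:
z(V) = 0
s(A) = -A/4
D(P, U) = -5 + U
q(u) = 5 (q(u) = -(-5 + 0) = -1*(-5) = 5)
-14 + q(0)*14 = -14 + 5*14 = -14 + 70 = 56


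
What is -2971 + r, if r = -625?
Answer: -3596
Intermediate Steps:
-2971 + r = -2971 - 625 = -3596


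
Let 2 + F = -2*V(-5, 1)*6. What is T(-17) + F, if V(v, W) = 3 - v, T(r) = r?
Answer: -115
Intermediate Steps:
F = -98 (F = -2 - 2*(3 - 1*(-5))*6 = -2 - 2*(3 + 5)*6 = -2 - 2*8*6 = -2 - 16*6 = -2 - 96 = -98)
T(-17) + F = -17 - 98 = -115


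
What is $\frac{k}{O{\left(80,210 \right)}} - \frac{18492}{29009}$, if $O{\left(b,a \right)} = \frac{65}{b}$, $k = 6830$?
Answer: $\frac{3169863124}{377117} \approx 8405.5$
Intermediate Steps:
$\frac{k}{O{\left(80,210 \right)}} - \frac{18492}{29009} = \frac{6830}{65 \cdot \frac{1}{80}} - \frac{18492}{29009} = \frac{6830}{\frac{13}{16}} - \frac{18492}{29009} = 6830 \cdot \frac{16}{13} - \frac{18492}{29009} = \frac{109280}{13} - \frac{18492}{29009} = \frac{3169863124}{377117}$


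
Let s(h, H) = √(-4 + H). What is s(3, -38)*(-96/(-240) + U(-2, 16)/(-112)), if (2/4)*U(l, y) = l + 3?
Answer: 107*I*√42/280 ≈ 2.4766*I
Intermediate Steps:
U(l, y) = 6 + 2*l (U(l, y) = 2*(l + 3) = 2*(3 + l) = 6 + 2*l)
s(3, -38)*(-96/(-240) + U(-2, 16)/(-112)) = √(-4 - 38)*(-96/(-240) + (6 + 2*(-2))/(-112)) = √(-42)*(-96*(-1/240) + (6 - 4)*(-1/112)) = (I*√42)*(⅖ + 2*(-1/112)) = (I*√42)*(⅖ - 1/56) = (I*√42)*(107/280) = 107*I*√42/280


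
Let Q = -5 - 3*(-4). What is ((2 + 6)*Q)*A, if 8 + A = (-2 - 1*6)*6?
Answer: -3136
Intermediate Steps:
Q = 7 (Q = -5 + 12 = 7)
A = -56 (A = -8 + (-2 - 1*6)*6 = -8 + (-2 - 6)*6 = -8 - 8*6 = -8 - 48 = -56)
((2 + 6)*Q)*A = ((2 + 6)*7)*(-56) = (8*7)*(-56) = 56*(-56) = -3136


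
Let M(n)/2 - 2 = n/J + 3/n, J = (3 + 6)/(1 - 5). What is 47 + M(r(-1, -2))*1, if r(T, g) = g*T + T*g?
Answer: 881/18 ≈ 48.944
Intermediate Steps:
J = -9/4 (J = 9/(-4) = 9*(-1/4) = -9/4 ≈ -2.2500)
r(T, g) = 2*T*g (r(T, g) = T*g + T*g = 2*T*g)
M(n) = 4 + 6/n - 8*n/9 (M(n) = 4 + 2*(n/(-9/4) + 3/n) = 4 + 2*(n*(-4/9) + 3/n) = 4 + 2*(-4*n/9 + 3/n) = 4 + 2*(3/n - 4*n/9) = 4 + (6/n - 8*n/9) = 4 + 6/n - 8*n/9)
47 + M(r(-1, -2))*1 = 47 + (4 + 6/((2*(-1)*(-2))) - 16*(-1)*(-2)/9)*1 = 47 + (4 + 6/4 - 8/9*4)*1 = 47 + (4 + 6*(1/4) - 32/9)*1 = 47 + (4 + 3/2 - 32/9)*1 = 47 + (35/18)*1 = 47 + 35/18 = 881/18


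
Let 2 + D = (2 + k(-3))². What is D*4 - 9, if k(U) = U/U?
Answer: 19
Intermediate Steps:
k(U) = 1
D = 7 (D = -2 + (2 + 1)² = -2 + 3² = -2 + 9 = 7)
D*4 - 9 = 7*4 - 9 = 28 - 9 = 19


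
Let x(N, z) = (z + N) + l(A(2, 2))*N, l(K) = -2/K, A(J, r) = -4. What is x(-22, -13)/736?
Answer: -1/16 ≈ -0.062500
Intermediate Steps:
x(N, z) = z + 3*N/2 (x(N, z) = (z + N) + (-2/(-4))*N = (N + z) + (-2*(-¼))*N = (N + z) + N/2 = z + 3*N/2)
x(-22, -13)/736 = (-13 + (3/2)*(-22))/736 = (-13 - 33)*(1/736) = -46*1/736 = -1/16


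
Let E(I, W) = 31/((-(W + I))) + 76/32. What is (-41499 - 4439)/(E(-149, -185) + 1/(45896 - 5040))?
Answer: -156716384488/8418973 ≈ -18615.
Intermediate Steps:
E(I, W) = 19/8 + 31/(-I - W) (E(I, W) = 31/((-(I + W))) + 76*(1/32) = 31/(-I - W) + 19/8 = 19/8 + 31/(-I - W))
(-41499 - 4439)/(E(-149, -185) + 1/(45896 - 5040)) = (-41499 - 4439)/((-248 + 19*(-149) + 19*(-185))/(8*(-149 - 185)) + 1/(45896 - 5040)) = -45938/((⅛)*(-248 - 2831 - 3515)/(-334) + 1/40856) = -45938/((⅛)*(-1/334)*(-6594) + 1/40856) = -45938/(3297/1336 + 1/40856) = -45938/8418973/3411476 = -45938*3411476/8418973 = -156716384488/8418973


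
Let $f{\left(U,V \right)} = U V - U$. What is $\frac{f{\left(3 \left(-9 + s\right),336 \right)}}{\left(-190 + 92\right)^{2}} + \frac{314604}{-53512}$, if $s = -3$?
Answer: $- \frac{229175721}{32120578} \approx -7.1349$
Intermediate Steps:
$f{\left(U,V \right)} = - U + U V$
$\frac{f{\left(3 \left(-9 + s\right),336 \right)}}{\left(-190 + 92\right)^{2}} + \frac{314604}{-53512} = \frac{3 \left(-9 - 3\right) \left(-1 + 336\right)}{\left(-190 + 92\right)^{2}} + \frac{314604}{-53512} = \frac{3 \left(-12\right) 335}{\left(-98\right)^{2}} + 314604 \left(- \frac{1}{53512}\right) = \frac{\left(-36\right) 335}{9604} - \frac{78651}{13378} = \left(-12060\right) \frac{1}{9604} - \frac{78651}{13378} = - \frac{3015}{2401} - \frac{78651}{13378} = - \frac{229175721}{32120578}$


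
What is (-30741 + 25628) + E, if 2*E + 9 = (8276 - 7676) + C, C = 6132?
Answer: -3503/2 ≈ -1751.5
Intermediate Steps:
E = 6723/2 (E = -9/2 + ((8276 - 7676) + 6132)/2 = -9/2 + (600 + 6132)/2 = -9/2 + (1/2)*6732 = -9/2 + 3366 = 6723/2 ≈ 3361.5)
(-30741 + 25628) + E = (-30741 + 25628) + 6723/2 = -5113 + 6723/2 = -3503/2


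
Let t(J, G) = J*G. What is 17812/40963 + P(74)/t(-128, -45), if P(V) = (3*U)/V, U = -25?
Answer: 505940977/1164004608 ≈ 0.43466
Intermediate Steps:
t(J, G) = G*J
P(V) = -75/V (P(V) = (3*(-25))/V = -75/V)
17812/40963 + P(74)/t(-128, -45) = 17812/40963 + (-75/74)/((-45*(-128))) = 17812*(1/40963) - 75*1/74/5760 = 17812/40963 - 75/74*1/5760 = 17812/40963 - 5/28416 = 505940977/1164004608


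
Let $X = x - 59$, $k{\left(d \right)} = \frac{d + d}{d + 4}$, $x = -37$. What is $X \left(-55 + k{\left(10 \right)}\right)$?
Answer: $\frac{36000}{7} \approx 5142.9$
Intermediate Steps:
$k{\left(d \right)} = \frac{2 d}{4 + d}$
$X = -96$ ($X = -37 - 59 = -96$)
$X \left(-55 + k{\left(10 \right)}\right) = - 96 \left(-55 + 2 \cdot 10 \frac{1}{4 + 10}\right) = - 96 \left(-55 + 2 \cdot 10 \cdot \frac{1}{14}\right) = - 96 \left(-55 + \frac{10}{7}\right) = \left(-96\right) \left(- \frac{375}{7}\right) = \frac{36000}{7}$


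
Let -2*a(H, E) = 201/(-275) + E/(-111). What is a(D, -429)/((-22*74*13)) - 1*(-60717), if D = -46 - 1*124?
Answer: 3268755862211/53835925 ≈ 60717.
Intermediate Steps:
D = -170 (D = -46 - 124 = -170)
a(H, E) = 201/550 + E/222 (a(H, E) = -(201/(-275) + E/(-111))/2 = -(201*(-1/275) + E*(-1/111))/2 = -(-201/275 - E/111)/2 = 201/550 + E/222)
a(D, -429)/((-22*74*13)) - 1*(-60717) = (201/550 + (1/222)*(-429))/((-22*74*13)) - 1*(-60717) = (201/550 - 143/74)/((-1628*13)) + 60717 = -15944/10175/(-21164) + 60717 = -15944/10175*(-1/21164) + 60717 = 3986/53835925 + 60717 = 3268755862211/53835925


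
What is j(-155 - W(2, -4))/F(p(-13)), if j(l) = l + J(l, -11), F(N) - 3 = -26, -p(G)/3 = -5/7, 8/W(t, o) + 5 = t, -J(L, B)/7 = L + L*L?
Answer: 1453717/207 ≈ 7022.8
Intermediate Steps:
J(L, B) = -7*L - 7*L**2 (J(L, B) = -7*(L + L*L) = -7*(L + L**2) = -7*L - 7*L**2)
W(t, o) = 8/(-5 + t)
p(G) = 15/7 (p(G) = -(-15)/7 = -3*(-5/7) = 15/7)
F(N) = -23 (F(N) = 3 - 26 = -23)
j(l) = l - 7*l*(1 + l)
j(-155 - W(2, -4))/F(p(-13)) = ((-155 - 8/(-5 + 2))*(-6 - 7*(-155 - 8/(-5 + 2))))/(-23) = ((-155 - 8/(-3))*(-6 - 7*(-155 - 8/(-3))))*(-1/23) = ((-155 - 8*(-1)/3)*(-6 - 7*(-155 - 8*(-1)/3)))*(-1/23) = ((-155 - 1*(-8/3))*(-6 - 7*(-155 - 1*(-8/3))))*(-1/23) = ((-155 + 8/3)*(-6 - 7*(-155 + 8/3)))*(-1/23) = -457*(-6 - 7*(-457/3))/3*(-1/23) = -457*(-6 + 3199/3)/3*(-1/23) = -457/3*3181/3*(-1/23) = -1453717/9*(-1/23) = 1453717/207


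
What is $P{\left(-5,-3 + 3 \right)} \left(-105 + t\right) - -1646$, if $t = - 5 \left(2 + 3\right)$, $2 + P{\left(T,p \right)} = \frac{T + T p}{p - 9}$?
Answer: $\frac{16504}{9} \approx 1833.8$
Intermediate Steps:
$P{\left(T,p \right)} = -2 + \frac{T + T p}{-9 + p}$ ($P{\left(T,p \right)} = -2 + \frac{T + T p}{p - 9} = -2 + \frac{T + T p}{-9 + p}$)
$t = -25$ ($t = \left(-5\right) 5 = -25$)
$P{\left(-5,-3 + 3 \right)} \left(-105 + t\right) - -1646 = \frac{18 - 5 - 2 \left(-3 + 3\right) - 5 \left(-3 + 3\right)}{-9 + \left(-3 + 3\right)} \left(-105 - 25\right) - -1646 = \frac{18 - 5 - 0 - 0}{-9 + 0} \left(-130\right) + 1646 = \frac{18 - 5 + 0 + 0}{-9} \left(-130\right) + 1646 = \left(- \frac{1}{9}\right) 13 \left(-130\right) + 1646 = \left(- \frac{13}{9}\right) \left(-130\right) + 1646 = \frac{1690}{9} + 1646 = \frac{16504}{9}$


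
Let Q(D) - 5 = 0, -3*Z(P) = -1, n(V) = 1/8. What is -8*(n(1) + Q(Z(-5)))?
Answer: -41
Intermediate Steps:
n(V) = ⅛
Z(P) = ⅓ (Z(P) = -⅓*(-1) = ⅓)
Q(D) = 5 (Q(D) = 5 + 0 = 5)
-8*(n(1) + Q(Z(-5))) = -8*(⅛ + 5) = -8*41/8 = -41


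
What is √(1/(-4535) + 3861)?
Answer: √79406190190/4535 ≈ 62.137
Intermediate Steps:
√(1/(-4535) + 3861) = √(-1/4535 + 3861) = √(17509634/4535) = √79406190190/4535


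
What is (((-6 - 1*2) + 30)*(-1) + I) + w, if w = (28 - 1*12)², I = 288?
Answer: 522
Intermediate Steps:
w = 256 (w = (28 - 12)² = 16² = 256)
(((-6 - 1*2) + 30)*(-1) + I) + w = (((-6 - 1*2) + 30)*(-1) + 288) + 256 = (((-6 - 2) + 30)*(-1) + 288) + 256 = ((-8 + 30)*(-1) + 288) + 256 = (22*(-1) + 288) + 256 = (-22 + 288) + 256 = 266 + 256 = 522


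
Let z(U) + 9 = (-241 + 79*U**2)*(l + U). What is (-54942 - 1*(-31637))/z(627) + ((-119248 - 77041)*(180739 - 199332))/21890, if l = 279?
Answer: 102691011628434097057/615931991565990 ≈ 1.6672e+5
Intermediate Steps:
z(U) = -9 + (-241 + 79*U**2)*(279 + U)
(-54942 - 1*(-31637))/z(627) + ((-119248 - 77041)*(180739 - 199332))/21890 = (-54942 - 1*(-31637))/(-67248 - 241*627 + 79*627**3 + 22041*627**2) + ((-119248 - 77041)*(180739 - 199332))/21890 = (-54942 + 31637)/(-67248 - 151107 + 79*246491883 + 22041*393129) - 196289*(-18593)*(1/21890) = -23305/(-67248 - 151107 + 19472858757 + 8664956289) + 3649601377*(1/21890) = -23305/28137596691 + 3649601377/21890 = 102691011628434097057/615931991565990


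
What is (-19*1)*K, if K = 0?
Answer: 0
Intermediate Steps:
(-19*1)*K = -19*1*0 = -19*0 = 0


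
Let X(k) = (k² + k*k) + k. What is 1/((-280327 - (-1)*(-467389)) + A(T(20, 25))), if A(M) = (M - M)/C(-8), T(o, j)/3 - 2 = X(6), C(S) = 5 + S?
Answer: -1/747716 ≈ -1.3374e-6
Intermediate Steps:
X(k) = k + 2*k² (X(k) = (k² + k²) + k = 2*k² + k = k + 2*k²)
T(o, j) = 240 (T(o, j) = 6 + 3*(6*(1 + 2*6)) = 6 + 3*(6*(1 + 12)) = 6 + 3*(6*13) = 6 + 3*78 = 6 + 234 = 240)
A(M) = 0 (A(M) = (M - M)/(5 - 8) = 0/(-3) = 0*(-⅓) = 0)
1/((-280327 - (-1)*(-467389)) + A(T(20, 25))) = 1/((-280327 - (-1)*(-467389)) + 0) = 1/((-280327 - 1*467389) + 0) = 1/((-280327 - 467389) + 0) = 1/(-747716 + 0) = 1/(-747716) = -1/747716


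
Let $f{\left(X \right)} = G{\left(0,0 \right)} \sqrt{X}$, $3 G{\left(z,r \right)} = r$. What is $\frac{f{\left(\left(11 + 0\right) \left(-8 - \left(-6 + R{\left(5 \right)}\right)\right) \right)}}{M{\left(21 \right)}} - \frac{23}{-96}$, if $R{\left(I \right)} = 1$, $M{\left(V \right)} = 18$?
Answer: $\frac{23}{96} \approx 0.23958$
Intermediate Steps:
$G{\left(z,r \right)} = \frac{r}{3}$
$f{\left(X \right)} = 0$ ($f{\left(X \right)} = \frac{1}{3} \cdot 0 \sqrt{X} = 0 \sqrt{X} = 0$)
$\frac{f{\left(\left(11 + 0\right) \left(-8 - \left(-6 + R{\left(5 \right)}\right)\right) \right)}}{M{\left(21 \right)}} - \frac{23}{-96} = \frac{0}{18} - \frac{23}{-96} = 0 \cdot \frac{1}{18} - - \frac{23}{96} = 0 + \frac{23}{96} = \frac{23}{96}$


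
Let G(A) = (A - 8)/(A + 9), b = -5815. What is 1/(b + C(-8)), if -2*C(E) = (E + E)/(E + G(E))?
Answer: -3/17446 ≈ -0.00017196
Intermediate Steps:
G(A) = (-8 + A)/(9 + A)
C(E) = -E/(E + (-8 + E)/(9 + E)) (C(E) = -(E + E)/(2*(E + (-8 + E)/(9 + E))) = -2*E/(2*(E + (-8 + E)/(9 + E))) = -E/(E + (-8 + E)/(9 + E)))
1/(b + C(-8)) = 1/(-5815 - 1*(-8)*(9 - 8)/(-8 - 8 - 8*(9 - 8))) = 1/(-5815 - 1*(-8)*1/(-8 - 8 - 8*1)) = 1/(-5815 - 1*(-8)*1/(-8 - 8 - 8)) = 1/(-5815 - 1*(-8)*1/(-24)) = 1/(-5815 - 1*(-8)*(-1/24)*1) = 1/(-5815 - ⅓) = 1/(-17446/3) = -3/17446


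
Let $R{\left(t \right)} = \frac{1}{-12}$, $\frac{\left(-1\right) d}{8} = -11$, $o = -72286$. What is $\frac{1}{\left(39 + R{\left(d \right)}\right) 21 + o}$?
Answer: $- \frac{4}{285875} \approx -1.3992 \cdot 10^{-5}$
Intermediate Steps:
$d = 88$ ($d = \left(-8\right) \left(-11\right) = 88$)
$R{\left(t \right)} = - \frac{1}{12}$
$\frac{1}{\left(39 + R{\left(d \right)}\right) 21 + o} = \frac{1}{\left(39 - \frac{1}{12}\right) 21 - 72286} = \frac{1}{\frac{467}{12} \cdot 21 - 72286} = \frac{1}{\frac{3269}{4} - 72286} = \frac{1}{- \frac{285875}{4}} = - \frac{4}{285875}$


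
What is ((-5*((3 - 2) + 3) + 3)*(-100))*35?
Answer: 59500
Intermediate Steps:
((-5*((3 - 2) + 3) + 3)*(-100))*35 = ((-5*(1 + 3) + 3)*(-100))*35 = ((-5*4 + 3)*(-100))*35 = ((-20 + 3)*(-100))*35 = -17*(-100)*35 = 1700*35 = 59500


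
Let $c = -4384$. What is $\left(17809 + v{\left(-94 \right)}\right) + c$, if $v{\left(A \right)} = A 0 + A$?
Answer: $13331$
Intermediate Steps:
$v{\left(A \right)} = A$ ($v{\left(A \right)} = 0 + A = A$)
$\left(17809 + v{\left(-94 \right)}\right) + c = \left(17809 - 94\right) - 4384 = 17715 - 4384 = 13331$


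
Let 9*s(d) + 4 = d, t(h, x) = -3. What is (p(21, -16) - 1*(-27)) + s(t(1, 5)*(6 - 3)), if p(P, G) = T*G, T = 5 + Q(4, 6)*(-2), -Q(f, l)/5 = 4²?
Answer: -23530/9 ≈ -2614.4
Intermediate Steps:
Q(f, l) = -80 (Q(f, l) = -5*4² = -5*16 = -80)
T = 165 (T = 5 - 80*(-2) = 5 + 160 = 165)
s(d) = -4/9 + d/9
p(P, G) = 165*G
(p(21, -16) - 1*(-27)) + s(t(1, 5)*(6 - 3)) = (165*(-16) - 1*(-27)) + (-4/9 + (-3*(6 - 3))/9) = (-2640 + 27) + (-4/9 + (-3*3)/9) = -2613 + (-4/9 + (⅑)*(-9)) = -2613 + (-4/9 - 1) = -2613 - 13/9 = -23530/9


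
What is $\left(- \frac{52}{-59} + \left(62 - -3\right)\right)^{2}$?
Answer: $\frac{15108769}{3481} \approx 4340.4$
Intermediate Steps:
$\left(- \frac{52}{-59} + \left(62 - -3\right)\right)^{2} = \left(\left(-52\right) \left(- \frac{1}{59}\right) + \left(62 + 3\right)\right)^{2} = \left(\frac{52}{59} + 65\right)^{2} = \left(\frac{3887}{59}\right)^{2} = \frac{15108769}{3481}$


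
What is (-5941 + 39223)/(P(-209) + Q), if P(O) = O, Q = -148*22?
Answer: -3698/385 ≈ -9.6052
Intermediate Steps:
Q = -3256
(-5941 + 39223)/(P(-209) + Q) = (-5941 + 39223)/(-209 - 3256) = 33282/(-3465) = 33282*(-1/3465) = -3698/385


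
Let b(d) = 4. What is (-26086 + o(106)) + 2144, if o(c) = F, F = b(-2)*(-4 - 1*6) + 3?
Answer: -23979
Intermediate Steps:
F = -37 (F = 4*(-4 - 1*6) + 3 = 4*(-4 - 6) + 3 = 4*(-10) + 3 = -40 + 3 = -37)
o(c) = -37
(-26086 + o(106)) + 2144 = (-26086 - 37) + 2144 = -26123 + 2144 = -23979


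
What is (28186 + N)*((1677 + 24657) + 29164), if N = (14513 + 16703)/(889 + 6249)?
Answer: 5583733808116/3569 ≈ 1.5645e+9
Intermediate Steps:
N = 15608/3569 (N = 31216/7138 = 31216*(1/7138) = 15608/3569 ≈ 4.3732)
(28186 + N)*((1677 + 24657) + 29164) = (28186 + 15608/3569)*((1677 + 24657) + 29164) = 100611442*(26334 + 29164)/3569 = (100611442/3569)*55498 = 5583733808116/3569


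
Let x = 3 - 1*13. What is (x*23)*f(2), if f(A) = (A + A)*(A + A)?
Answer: -3680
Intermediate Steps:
x = -10 (x = 3 - 13 = -10)
f(A) = 4*A² (f(A) = (2*A)*(2*A) = 4*A²)
(x*23)*f(2) = (-10*23)*(4*2²) = -920*4 = -230*16 = -3680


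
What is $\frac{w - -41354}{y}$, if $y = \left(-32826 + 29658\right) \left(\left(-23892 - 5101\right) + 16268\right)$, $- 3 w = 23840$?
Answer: $\frac{50111}{60469200} \approx 0.0008287$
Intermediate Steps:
$w = - \frac{23840}{3}$ ($w = \left(- \frac{1}{3}\right) 23840 = - \frac{23840}{3} \approx -7946.7$)
$y = 40312800$ ($y = - 3168 \left(\left(-23892 - 5101\right) + 16268\right) = - 3168 \left(-28993 + 16268\right) = \left(-3168\right) \left(-12725\right) = 40312800$)
$\frac{w - -41354}{y} = \frac{- \frac{23840}{3} - -41354}{40312800} = \left(- \frac{23840}{3} + 41354\right) \frac{1}{40312800} = \frac{100222}{3} \cdot \frac{1}{40312800} = \frac{50111}{60469200}$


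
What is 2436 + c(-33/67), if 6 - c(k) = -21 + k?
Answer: 165054/67 ≈ 2463.5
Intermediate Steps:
c(k) = 27 - k (c(k) = 6 - (-21 + k) = 6 + (21 - k) = 27 - k)
2436 + c(-33/67) = 2436 + (27 - (-1)*33/67) = 2436 + (27 - 1*(-33/67)) = 2436 + (27 + 33/67) = 2436 + 1842/67 = 165054/67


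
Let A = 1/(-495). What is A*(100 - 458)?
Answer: 358/495 ≈ 0.72323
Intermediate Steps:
A = -1/495 ≈ -0.0020202
A*(100 - 458) = -(100 - 458)/495 = -1/495*(-358) = 358/495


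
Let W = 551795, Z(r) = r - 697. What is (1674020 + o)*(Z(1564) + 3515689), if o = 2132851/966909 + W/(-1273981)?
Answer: 7251489020329137310444336/1231823694729 ≈ 5.8868e+12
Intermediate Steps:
Z(r) = -697 + r
o = 2183676098176/1231823694729 (o = 2132851/966909 + 551795/(-1273981) = 2132851*(1/966909) + 551795*(-1/1273981) = 2132851/966909 - 551795/1273981 = 2183676098176/1231823694729 ≈ 1.7727)
(1674020 + o)*(Z(1564) + 3515689) = (1674020 + 2183676098176/1231823694729)*((-697 + 1564) + 3515689) = 2062099685126338756*(867 + 3515689)/1231823694729 = (2062099685126338756/1231823694729)*3516556 = 7251489020329137310444336/1231823694729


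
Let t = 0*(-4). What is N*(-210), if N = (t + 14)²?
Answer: -41160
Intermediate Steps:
t = 0
N = 196 (N = (0 + 14)² = 14² = 196)
N*(-210) = 196*(-210) = -41160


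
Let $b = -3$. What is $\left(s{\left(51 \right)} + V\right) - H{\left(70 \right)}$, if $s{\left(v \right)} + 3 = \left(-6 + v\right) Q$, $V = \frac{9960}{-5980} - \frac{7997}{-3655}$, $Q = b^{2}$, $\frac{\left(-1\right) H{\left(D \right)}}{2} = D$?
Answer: $\frac{592892903}{1092845} \approx 542.52$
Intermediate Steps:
$H{\left(D \right)} = - 2 D$
$Q = 9$ ($Q = \left(-3\right)^{2} = 9$)
$V = \frac{570913}{1092845}$ ($V = 9960 \left(- \frac{1}{5980}\right) - - \frac{7997}{3655} = - \frac{498}{299} + \frac{7997}{3655} = \frac{570913}{1092845} \approx 0.52241$)
$s{\left(v \right)} = -57 + 9 v$ ($s{\left(v \right)} = -3 + \left(-6 + v\right) 9 = -3 + \left(-54 + 9 v\right) = -57 + 9 v$)
$\left(s{\left(51 \right)} + V\right) - H{\left(70 \right)} = \left(\left(-57 + 9 \cdot 51\right) + \frac{570913}{1092845}\right) - \left(-2\right) 70 = \left(\left(-57 + 459\right) + \frac{570913}{1092845}\right) - -140 = \left(402 + \frac{570913}{1092845}\right) + 140 = \frac{439894603}{1092845} + 140 = \frac{592892903}{1092845}$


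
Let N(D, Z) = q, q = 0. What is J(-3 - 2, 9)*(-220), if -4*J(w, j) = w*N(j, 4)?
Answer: 0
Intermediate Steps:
N(D, Z) = 0
J(w, j) = 0 (J(w, j) = -w*0/4 = -¼*0 = 0)
J(-3 - 2, 9)*(-220) = 0*(-220) = 0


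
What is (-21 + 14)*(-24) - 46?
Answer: 122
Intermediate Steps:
(-21 + 14)*(-24) - 46 = -7*(-24) - 46 = 168 - 46 = 122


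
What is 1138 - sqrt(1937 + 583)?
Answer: 1138 - 6*sqrt(70) ≈ 1087.8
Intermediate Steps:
1138 - sqrt(1937 + 583) = 1138 - sqrt(2520) = 1138 - 6*sqrt(70)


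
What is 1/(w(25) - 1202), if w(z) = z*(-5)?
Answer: -1/1327 ≈ -0.00075358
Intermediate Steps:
w(z) = -5*z
1/(w(25) - 1202) = 1/(-5*25 - 1202) = 1/(-125 - 1202) = 1/(-1327) = -1/1327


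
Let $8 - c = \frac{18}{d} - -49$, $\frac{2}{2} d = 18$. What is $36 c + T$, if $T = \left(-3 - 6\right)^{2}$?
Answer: $-1431$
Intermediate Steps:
$d = 18$
$T = 81$ ($T = \left(-9\right)^{2} = 81$)
$c = -42$ ($c = 8 - \left(\frac{18}{18} - -49\right) = 8 - \left(18 \cdot \frac{1}{18} + 49\right) = 8 - \left(1 + 49\right) = 8 - 50 = -42$)
$36 c + T = 36 \left(-42\right) + 81 = -1512 + 81 = -1431$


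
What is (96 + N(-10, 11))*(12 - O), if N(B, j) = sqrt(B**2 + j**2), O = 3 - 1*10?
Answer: 1824 + 19*sqrt(221) ≈ 2106.5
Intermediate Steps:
O = -7 (O = 3 - 10 = -7)
(96 + N(-10, 11))*(12 - O) = (96 + sqrt((-10)**2 + 11**2))*(12 - 1*(-7)) = (96 + sqrt(100 + 121))*(12 + 7) = (96 + sqrt(221))*19 = 1824 + 19*sqrt(221)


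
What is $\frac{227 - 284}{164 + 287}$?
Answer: $- \frac{57}{451} \approx -0.12639$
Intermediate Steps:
$\frac{227 - 284}{164 + 287} = \frac{227 - 284}{451} = \left(-57\right) \frac{1}{451} = - \frac{57}{451}$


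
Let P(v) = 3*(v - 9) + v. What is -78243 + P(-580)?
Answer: -80590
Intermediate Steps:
P(v) = -27 + 4*v (P(v) = 3*(-9 + v) + v = (-27 + 3*v) + v = -27 + 4*v)
-78243 + P(-580) = -78243 + (-27 + 4*(-580)) = -78243 + (-27 - 2320) = -78243 - 2347 = -80590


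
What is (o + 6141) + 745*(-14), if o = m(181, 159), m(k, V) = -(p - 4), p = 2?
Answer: -4287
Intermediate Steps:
m(k, V) = 2 (m(k, V) = -(2 - 4) = -1*(-2) = 2)
o = 2
(o + 6141) + 745*(-14) = (2 + 6141) + 745*(-14) = 6143 - 10430 = -4287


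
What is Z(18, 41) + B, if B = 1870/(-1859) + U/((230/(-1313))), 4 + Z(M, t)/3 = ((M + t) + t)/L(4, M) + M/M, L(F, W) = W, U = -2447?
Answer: 1629722587/116610 ≈ 13976.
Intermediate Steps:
Z(M, t) = -9 + 3*(M + 2*t)/M (Z(M, t) = -12 + 3*(((M + t) + t)/M + M/M) = -12 + 3*((M + 2*t)/M + 1) = -12 + 3*(1 + (M + 2*t)/M) = -12 + (3 + 3*(M + 2*t)/M) = -9 + 3*(M + 2*t)/M)
B = 542942859/38870 (B = 1870/(-1859) - 2447/(230/(-1313)) = 1870*(-1/1859) - 2447/(230*(-1/1313)) = -170/169 - 2447/(-230/1313) = -170/169 - 2447*(-1313/230) = -170/169 + 3212911/230 = 542942859/38870 ≈ 13968.)
Z(18, 41) + B = (-6 + 6*41/18) + 542942859/38870 = (-6 + 6*41*(1/18)) + 542942859/38870 = (-6 + 41/3) + 542942859/38870 = 23/3 + 542942859/38870 = 1629722587/116610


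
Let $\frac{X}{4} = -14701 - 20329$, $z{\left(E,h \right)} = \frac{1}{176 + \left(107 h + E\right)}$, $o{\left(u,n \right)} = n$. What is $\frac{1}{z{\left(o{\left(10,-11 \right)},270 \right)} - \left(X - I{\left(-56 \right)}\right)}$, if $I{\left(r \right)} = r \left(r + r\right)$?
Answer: $\frac{29055}{4253419561} \approx 6.831 \cdot 10^{-6}$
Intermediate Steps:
$I{\left(r \right)} = 2 r^{2}$ ($I{\left(r \right)} = r 2 r = 2 r^{2}$)
$z{\left(E,h \right)} = \frac{1}{176 + E + 107 h}$ ($z{\left(E,h \right)} = \frac{1}{176 + \left(E + 107 h\right)} = \frac{1}{176 + E + 107 h}$)
$X = -140120$ ($X = 4 \left(-14701 - 20329\right) = 4 \left(-35030\right) = -140120$)
$\frac{1}{z{\left(o{\left(10,-11 \right)},270 \right)} - \left(X - I{\left(-56 \right)}\right)} = \frac{1}{\frac{1}{176 - 11 + 107 \cdot 270} + \left(2 \left(-56\right)^{2} - -140120\right)} = \frac{1}{\frac{1}{176 - 11 + 28890} + \left(2 \cdot 3136 + 140120\right)} = \frac{1}{\frac{1}{29055} + \left(6272 + 140120\right)} = \frac{1}{\frac{1}{29055} + 146392} = \frac{1}{\frac{4253419561}{29055}} = \frac{29055}{4253419561}$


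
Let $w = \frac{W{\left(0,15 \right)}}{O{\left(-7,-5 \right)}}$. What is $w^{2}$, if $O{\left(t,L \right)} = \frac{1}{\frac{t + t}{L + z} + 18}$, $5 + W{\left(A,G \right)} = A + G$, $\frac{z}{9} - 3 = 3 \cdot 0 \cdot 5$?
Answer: $\frac{3648100}{121} \approx 30150.0$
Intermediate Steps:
$z = 27$ ($z = 27 + 9 \cdot 3 \cdot 0 \cdot 5 = 27 + 9 \cdot 0 \cdot 5 = 27 + 9 \cdot 0 = 27 + 0 = 27$)
$W{\left(A,G \right)} = -5 + A + G$ ($W{\left(A,G \right)} = -5 + \left(A + G\right) = -5 + A + G$)
$O{\left(t,L \right)} = \frac{1}{18 + \frac{2 t}{27 + L}}$ ($O{\left(t,L \right)} = \frac{1}{\frac{t + t}{L + 27} + 18} = \frac{1}{\frac{2 t}{27 + L} + 18} = \frac{1}{18 + \frac{2 t}{27 + L}}$)
$w = \frac{1910}{11}$ ($w = \frac{-5 + 0 + 15}{\frac{1}{2} \frac{1}{243 - 7 + 9 \left(-5\right)} \left(27 - 5\right)} = \frac{10}{\frac{1}{2} \frac{1}{243 - 7 - 45} \cdot 22} = \frac{10}{\frac{1}{2} \cdot \frac{1}{191} \cdot 22} = \frac{10}{\frac{11}{191}} = 10 \cdot \frac{191}{11} = \frac{1910}{11} \approx 173.64$)
$w^{2} = \left(\frac{1910}{11}\right)^{2} = \frac{3648100}{121}$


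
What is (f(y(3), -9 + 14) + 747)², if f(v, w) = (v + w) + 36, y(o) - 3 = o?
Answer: 630436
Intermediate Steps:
y(o) = 3 + o
f(v, w) = 36 + v + w
(f(y(3), -9 + 14) + 747)² = ((36 + (3 + 3) + (-9 + 14)) + 747)² = ((36 + 6 + 5) + 747)² = (47 + 747)² = 794² = 630436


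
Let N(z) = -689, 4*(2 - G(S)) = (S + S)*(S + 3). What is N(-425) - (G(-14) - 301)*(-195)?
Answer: -74009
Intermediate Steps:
G(S) = 2 - S*(3 + S)/2 (G(S) = 2 - (S + S)*(S + 3)/4 = 2 - 2*S*(3 + S)/4 = 2 - S*(3 + S)/2)
N(-425) - (G(-14) - 301)*(-195) = -689 - ((2 - 3/2*(-14) - ½*(-14)²) - 301)*(-195) = -689 - ((2 + 21 - ½*196) - 301)*(-195) = -689 - ((2 + 21 - 98) - 301)*(-195) = -689 - (-75 - 301)*(-195) = -689 - (-376)*(-195) = -689 - 1*73320 = -689 - 73320 = -74009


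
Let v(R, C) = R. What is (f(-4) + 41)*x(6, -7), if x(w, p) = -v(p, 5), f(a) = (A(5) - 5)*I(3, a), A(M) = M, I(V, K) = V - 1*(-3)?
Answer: 287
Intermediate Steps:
I(V, K) = 3 + V (I(V, K) = V + 3 = 3 + V)
f(a) = 0 (f(a) = (5 - 5)*(3 + 3) = 0*6 = 0)
x(w, p) = -p
(f(-4) + 41)*x(6, -7) = (0 + 41)*(-1*(-7)) = 41*7 = 287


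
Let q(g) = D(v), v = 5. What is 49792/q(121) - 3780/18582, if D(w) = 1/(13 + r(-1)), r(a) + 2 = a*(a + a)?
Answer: 2004675082/3097 ≈ 6.4730e+5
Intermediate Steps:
r(a) = -2 + 2*a**2 (r(a) = -2 + a*(a + a) = -2 + a*(2*a) = -2 + 2*a**2)
D(w) = 1/13 (D(w) = 1/(13 + (-2 + 2*(-1)**2)) = 1/(13 + (-2 + 2*1)) = 1/(13 + (-2 + 2)) = 1/(13 + 0) = 1/13)
q(g) = 1/13
49792/q(121) - 3780/18582 = 49792/(1/13) - 3780/18582 = 49792*13 - 3780*1/18582 = 647296 - 630/3097 = 2004675082/3097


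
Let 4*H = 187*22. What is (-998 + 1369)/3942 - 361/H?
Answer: -2082977/8108694 ≈ -0.25688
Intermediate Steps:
H = 2057/2 (H = (187*22)/4 = (1/4)*4114 = 2057/2 ≈ 1028.5)
(-998 + 1369)/3942 - 361/H = (-998 + 1369)/3942 - 361/2057/2 = 371*(1/3942) - 361*2/2057 = 371/3942 - 722/2057 = -2082977/8108694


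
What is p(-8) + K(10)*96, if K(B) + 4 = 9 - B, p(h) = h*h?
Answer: -416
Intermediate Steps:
p(h) = h**2
K(B) = 5 - B (K(B) = -4 + (9 - B) = 5 - B)
p(-8) + K(10)*96 = (-8)**2 + (5 - 1*10)*96 = 64 + (5 - 10)*96 = 64 - 5*96 = 64 - 480 = -416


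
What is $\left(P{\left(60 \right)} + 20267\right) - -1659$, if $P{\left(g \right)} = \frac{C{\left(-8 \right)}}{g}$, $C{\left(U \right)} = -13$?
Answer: $\frac{1315547}{60} \approx 21926.0$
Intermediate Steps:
$P{\left(g \right)} = - \frac{13}{g}$
$\left(P{\left(60 \right)} + 20267\right) - -1659 = \left(- \frac{13}{60} + 20267\right) - -1659 = \left(\left(-13\right) \frac{1}{60} + 20267\right) + 1659 = \left(- \frac{13}{60} + 20267\right) + 1659 = \frac{1216007}{60} + 1659 = \frac{1315547}{60}$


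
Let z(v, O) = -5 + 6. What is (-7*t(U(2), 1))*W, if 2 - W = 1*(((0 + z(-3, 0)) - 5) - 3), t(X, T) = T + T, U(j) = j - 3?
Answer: -126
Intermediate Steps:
U(j) = -3 + j
z(v, O) = 1
t(X, T) = 2*T
W = 9 (W = 2 - (((0 + 1) - 5) - 3) = 2 - ((1 - 5) - 3) = 2 - (-4 - 3) = 2 - (-7) = 2 - 1*(-7) = 2 + 7 = 9)
(-7*t(U(2), 1))*W = -14*9 = -126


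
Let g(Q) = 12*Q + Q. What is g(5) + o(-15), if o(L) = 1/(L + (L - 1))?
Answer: 2014/31 ≈ 64.968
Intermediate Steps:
g(Q) = 13*Q
o(L) = 1/(-1 + 2*L) (o(L) = 1/(L + (-1 + L)) = 1/(-1 + 2*L))
g(5) + o(-15) = 13*5 + 1/(-1 + 2*(-15)) = 65 + 1/(-1 - 30) = 65 + 1/(-31) = 65 - 1/31 = 2014/31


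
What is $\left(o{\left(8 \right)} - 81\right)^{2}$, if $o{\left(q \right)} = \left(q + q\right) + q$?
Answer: $3249$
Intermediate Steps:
$o{\left(q \right)} = 3 q$ ($o{\left(q \right)} = 2 q + q = 3 q$)
$\left(o{\left(8 \right)} - 81\right)^{2} = \left(3 \cdot 8 - 81\right)^{2} = \left(24 - 81\right)^{2} = \left(-57\right)^{2} = 3249$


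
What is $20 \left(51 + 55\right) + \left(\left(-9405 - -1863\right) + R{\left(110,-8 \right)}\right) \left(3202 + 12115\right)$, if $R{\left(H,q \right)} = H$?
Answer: $-113833824$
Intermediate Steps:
$20 \left(51 + 55\right) + \left(\left(-9405 - -1863\right) + R{\left(110,-8 \right)}\right) \left(3202 + 12115\right) = 20 \left(51 + 55\right) + \left(\left(-9405 - -1863\right) + 110\right) \left(3202 + 12115\right) = 20 \cdot 106 + \left(\left(-9405 + 1863\right) + 110\right) 15317 = 2120 + \left(-7542 + 110\right) 15317 = 2120 - 113835944 = -113833824$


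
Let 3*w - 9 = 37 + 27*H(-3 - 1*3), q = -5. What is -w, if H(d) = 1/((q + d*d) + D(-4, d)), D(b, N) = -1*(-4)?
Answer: -1637/105 ≈ -15.590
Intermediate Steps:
D(b, N) = 4
H(d) = 1/(-1 + d**2) (H(d) = 1/((-5 + d*d) + 4) = 1/((-5 + d**2) + 4) = 1/(-1 + d**2))
w = 1637/105 (w = 3 + (37 + 27/(-1 + (-3 - 1*3)**2))/3 = 3 + (37 + 27/(-1 + (-3 - 3)**2))/3 = 3 + (37 + 27/(-1 + (-6)**2))/3 = 3 + (37 + 27/(-1 + 36))/3 = 3 + (37 + 27/35)/3 = 3 + (1/3)*(1322/35) = 3 + 1322/105 = 1637/105 ≈ 15.590)
-w = -1*1637/105 = -1637/105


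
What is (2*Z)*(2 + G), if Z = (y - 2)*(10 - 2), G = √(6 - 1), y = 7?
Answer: 160 + 80*√5 ≈ 338.89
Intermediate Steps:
G = √5 ≈ 2.2361
Z = 40 (Z = (7 - 2)*(10 - 2) = 5*8 = 40)
(2*Z)*(2 + G) = (2*40)*(2 + √5) = 80*(2 + √5) = 160 + 80*√5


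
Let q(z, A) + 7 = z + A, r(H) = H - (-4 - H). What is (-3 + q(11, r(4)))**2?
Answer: 169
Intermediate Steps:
r(H) = 4 + 2*H (r(H) = H + (4 + H) = 4 + 2*H)
q(z, A) = -7 + A + z (q(z, A) = -7 + (z + A) = -7 + (A + z) = -7 + A + z)
(-3 + q(11, r(4)))**2 = (-3 + (-7 + (4 + 2*4) + 11))**2 = (-3 + (-7 + (4 + 8) + 11))**2 = (-3 + (-7 + 12 + 11))**2 = (-3 + 16)**2 = 13**2 = 169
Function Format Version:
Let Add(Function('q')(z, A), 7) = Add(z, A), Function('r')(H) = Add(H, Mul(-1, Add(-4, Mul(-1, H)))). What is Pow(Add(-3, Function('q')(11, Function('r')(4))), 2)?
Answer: 169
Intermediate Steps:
Function('r')(H) = Add(4, Mul(2, H)) (Function('r')(H) = Add(H, Add(4, H)) = Add(4, Mul(2, H)))
Function('q')(z, A) = Add(-7, A, z) (Function('q')(z, A) = Add(-7, Add(z, A)) = Add(-7, Add(A, z)) = Add(-7, A, z))
Pow(Add(-3, Function('q')(11, Function('r')(4))), 2) = Pow(Add(-3, Add(-7, Add(4, Mul(2, 4)), 11)), 2) = Pow(Add(-3, Add(-7, Add(4, 8), 11)), 2) = Pow(Add(-3, Add(-7, 12, 11)), 2) = Pow(Add(-3, 16), 2) = Pow(13, 2) = 169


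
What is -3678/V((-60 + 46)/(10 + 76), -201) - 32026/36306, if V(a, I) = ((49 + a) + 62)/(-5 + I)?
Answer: 295671705907/43258599 ≈ 6835.0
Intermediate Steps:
V(a, I) = (111 + a)/(-5 + I)
-3678/V((-60 + 46)/(10 + 76), -201) - 32026/36306 = -3678*(-5 - 201)/(111 + (-60 + 46)/(10 + 76)) - 32026/36306 = -3678*(-206/(111 - 14/86)) - 32026*1/36306 = -3678*(-206/(111 - 14*1/86)) - 16013/18153 = -3678*(-206/(111 - 7/43)) - 16013/18153 = -3678/((-1/206*4766/43)) - 16013/18153 = -3678/(-2383/4429) - 16013/18153 = -3678*(-4429/2383) - 16013/18153 = 16289862/2383 - 16013/18153 = 295671705907/43258599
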